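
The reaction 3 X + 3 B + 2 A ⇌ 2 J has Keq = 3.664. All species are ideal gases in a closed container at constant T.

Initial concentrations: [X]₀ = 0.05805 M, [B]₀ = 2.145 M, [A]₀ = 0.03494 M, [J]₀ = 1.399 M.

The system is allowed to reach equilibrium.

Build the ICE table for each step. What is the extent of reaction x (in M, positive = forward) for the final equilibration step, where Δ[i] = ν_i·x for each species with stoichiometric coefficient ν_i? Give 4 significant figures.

x = -0.1569 M

Q₀ = 8.3043e+05 vs Keq = 3.664 ⇒ Q>K, reverse
Step 1:
                   X          B          A          J
  I          0.05805      2.145    0.03494      1.399
  C           0.4706     0.4706     0.3137    -0.3137
  E           0.5287      2.616     0.3487      1.085
  solve Keq expr → x = -0.1569; check Q = 3.664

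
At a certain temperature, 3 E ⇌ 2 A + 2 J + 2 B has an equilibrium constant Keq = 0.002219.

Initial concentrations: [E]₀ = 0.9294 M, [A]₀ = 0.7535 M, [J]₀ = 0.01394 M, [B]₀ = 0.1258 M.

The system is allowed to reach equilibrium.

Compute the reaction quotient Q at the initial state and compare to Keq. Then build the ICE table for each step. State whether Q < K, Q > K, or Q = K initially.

Q₀ = 2.1749e-06; Q < K (proceeds forward)

Q₀ = 2.1749e-06 vs Keq = 0.002219 ⇒ Q<K, forward
Step 1:
                    E           A           J           B
  Initial      0.9294      0.7535     0.01394      0.1258
  Change      -0.1859      0.1239      0.1239      0.1239
  Equil        0.7435      0.8774      0.1378      0.2497
  solve Keq expr → x = 0.06195; check Q = 0.002219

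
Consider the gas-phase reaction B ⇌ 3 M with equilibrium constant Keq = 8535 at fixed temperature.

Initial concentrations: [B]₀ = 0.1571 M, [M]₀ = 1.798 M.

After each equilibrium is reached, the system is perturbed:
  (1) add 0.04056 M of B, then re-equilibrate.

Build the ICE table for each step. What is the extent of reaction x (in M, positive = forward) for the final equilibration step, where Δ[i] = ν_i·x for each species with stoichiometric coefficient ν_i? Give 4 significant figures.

x = 0.04033 M

Q₀ = 37 vs Keq = 8535 ⇒ Q<K, forward
Step 1:
                    B           M
  I            0.1571       1.798
  C           -0.1557      0.4672
  E          0.001362       2.265
  solve Keq expr → x = 0.1557; check Q = 8535
Then add 0.04056 M of B.
Step 2:
                    B           M
  I           0.04192       2.265
  C          -0.04033       0.121
  E          0.001592       2.386
  solve Keq expr → x = 0.04033; check Q = 8535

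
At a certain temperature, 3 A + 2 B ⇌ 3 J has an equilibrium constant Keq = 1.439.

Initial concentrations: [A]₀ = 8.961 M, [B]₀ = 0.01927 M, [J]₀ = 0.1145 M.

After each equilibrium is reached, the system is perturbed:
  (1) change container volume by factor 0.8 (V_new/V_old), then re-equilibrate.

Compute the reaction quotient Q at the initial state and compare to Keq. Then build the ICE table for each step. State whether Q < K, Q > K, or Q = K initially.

Q₀ = 0.005618 vs Keq = 1.439 ⇒ Q<K, forward
Step 1:
                   A          B          J
  init         8.961    0.01927     0.1145
  Δ         -0.02643   -0.01762    0.02643
  eq           8.935   0.001651     0.1409
  solve Keq expr → x = 0.008809; check Q = 1.439
Then change container volume by factor 0.8 (V_new/V_old).
Step 2:
                   A          B          J
  init         11.17   0.002064     0.1762
  Δ       -6.0628e-04 -4.0418e-04 6.0628e-04
  eq           11.17    0.00166     0.1768
  solve Keq expr → x = 2.0209e-04; check Q = 1.439

Q₀ = 0.005618; Q < K (proceeds forward)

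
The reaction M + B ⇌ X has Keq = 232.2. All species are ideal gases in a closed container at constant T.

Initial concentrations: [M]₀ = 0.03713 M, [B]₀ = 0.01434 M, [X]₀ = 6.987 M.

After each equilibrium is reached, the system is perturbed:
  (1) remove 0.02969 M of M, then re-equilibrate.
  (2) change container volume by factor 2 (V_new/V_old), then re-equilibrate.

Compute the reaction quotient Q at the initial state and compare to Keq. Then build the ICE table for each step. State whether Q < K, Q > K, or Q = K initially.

Q₀ = 1.3123e+04 vs Keq = 232.2 ⇒ Q>K, reverse
Step 1:
                  M         B         X
  I         0.03713   0.01434     6.987
  C          0.1463    0.1463   -0.1463
  E          0.1834    0.1606     6.841
  solve Keq expr → x = -0.1463; check Q = 232.2
Then remove 0.02969 M of M.
Step 2:
                  M         B         X
  I          0.1537    0.1606     6.841
  C         0.01432   0.01432  -0.01432
  E           0.168    0.1749     6.826
  solve Keq expr → x = -0.01432; check Q = 232.2
Then change container volume by factor 2 (V_new/V_old).
Step 3:
                  M         B         X
  I         0.08402   0.08747     3.413
  C         0.03488   0.03488  -0.03488
  E          0.1189    0.1224     3.378
  solve Keq expr → x = -0.03488; check Q = 232.2

Q₀ = 1.3123e+04; Q > K (proceeds reverse)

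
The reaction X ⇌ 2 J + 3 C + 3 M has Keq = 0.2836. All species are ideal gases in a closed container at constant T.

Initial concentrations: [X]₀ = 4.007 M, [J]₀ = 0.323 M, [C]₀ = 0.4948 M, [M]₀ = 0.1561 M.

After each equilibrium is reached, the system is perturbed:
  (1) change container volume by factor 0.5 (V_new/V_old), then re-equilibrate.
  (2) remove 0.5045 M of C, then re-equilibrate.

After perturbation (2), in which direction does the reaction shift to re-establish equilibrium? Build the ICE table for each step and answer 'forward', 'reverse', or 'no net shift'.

Q₀ = 1.1997e-05 vs Keq = 0.2836 ⇒ Q<K, forward
Step 1:
                   X          J          C          M
  I            4.007      0.323     0.4948     0.1561
  C          -0.2541     0.5083     0.7624     0.7624
  E            3.753     0.8313      1.257     0.9185
  solve Keq expr → x = 0.2541; check Q = 0.2836
Then change container volume by factor 0.5 (V_new/V_old).
Step 2:
                   X          J          C          M
  I            7.506      1.663      2.514      1.837
  C           0.3287    -0.6575    -0.9862    -0.9862
  E            7.834      1.005      1.528     0.8509
  solve Keq expr → x = -0.3287; check Q = 0.2836
Then remove 0.5045 M of C.
Step 3:
                   X          J          C          M
  I            7.834      1.005      1.024     0.8509
  C         -0.05536     0.1107     0.1661     0.1661
  E            7.779      1.116       1.19      1.017
  solve Keq expr → x = 0.05536; check Q = 0.2836

Direction: forward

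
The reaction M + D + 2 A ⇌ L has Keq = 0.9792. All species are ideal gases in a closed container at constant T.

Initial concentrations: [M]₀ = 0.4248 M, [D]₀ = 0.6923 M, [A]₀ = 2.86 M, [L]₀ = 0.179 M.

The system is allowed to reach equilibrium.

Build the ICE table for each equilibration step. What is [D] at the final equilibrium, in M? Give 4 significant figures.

Q₀ = 0.07441 vs Keq = 0.9792 ⇒ Q<K, forward
Step 1:
                   M          D          A          L
  Initial     0.4248     0.6923       2.86      0.179
  Change     -0.2486    -0.2486    -0.4971     0.2486
  Equil       0.1762     0.4437      2.363     0.4276
  solve Keq expr → x = 0.2486; check Q = 0.9792

[D]_eq = 0.4437 M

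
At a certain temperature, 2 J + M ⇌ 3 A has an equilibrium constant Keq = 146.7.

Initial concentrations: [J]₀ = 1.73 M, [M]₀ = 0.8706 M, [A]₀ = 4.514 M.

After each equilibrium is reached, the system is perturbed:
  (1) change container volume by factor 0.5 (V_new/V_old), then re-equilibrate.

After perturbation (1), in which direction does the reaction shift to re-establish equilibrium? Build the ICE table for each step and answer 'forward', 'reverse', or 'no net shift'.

Q₀ = 35.3 vs Keq = 146.7 ⇒ Q<K, forward
Step 1:
                   J          M          A
  I             1.73     0.8706      4.514
  C          -0.4825    -0.2412     0.7237
  E            1.248     0.6294      5.238
  solve Keq expr → x = 0.2412; check Q = 146.7
Then change container volume by factor 0.5 (V_new/V_old).
Step 2:
                   J          M          A
  I            2.495      1.259      10.48
  C                0          0          0
  E            2.495      1.259      10.48
  solve Keq expr → x = 0; check Q = 146.7

Direction: no net shift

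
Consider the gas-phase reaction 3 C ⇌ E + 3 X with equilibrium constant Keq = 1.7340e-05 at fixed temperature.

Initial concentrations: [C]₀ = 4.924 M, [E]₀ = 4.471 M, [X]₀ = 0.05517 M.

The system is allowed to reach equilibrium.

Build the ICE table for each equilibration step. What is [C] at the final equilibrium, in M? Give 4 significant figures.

Q₀ = 6.2887e-06 vs Keq = 1.7340e-05 ⇒ Q<K, forward
Step 1:
                    C           E           X
  Initial       4.924       4.471     0.05517
  Change     -0.02181     0.00727     0.02181
  Equil         4.902       4.478     0.07698
  solve Keq expr → x = 0.00727; check Q = 1.7340e-05

[C]_eq = 4.902 M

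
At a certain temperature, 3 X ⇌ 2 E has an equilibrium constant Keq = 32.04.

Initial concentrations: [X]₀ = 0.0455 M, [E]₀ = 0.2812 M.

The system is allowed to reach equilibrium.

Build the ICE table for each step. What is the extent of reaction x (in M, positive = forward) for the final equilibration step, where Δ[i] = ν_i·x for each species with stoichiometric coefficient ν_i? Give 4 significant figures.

Q₀ = 839.5 vs Keq = 32.04 ⇒ Q>K, reverse
Step 1:
                  X         E
  I          0.0455    0.2812
  C         0.07345  -0.04897
  E           0.119    0.2322
  solve Keq expr → x = -0.02448; check Q = 32.04

x = -0.02448 M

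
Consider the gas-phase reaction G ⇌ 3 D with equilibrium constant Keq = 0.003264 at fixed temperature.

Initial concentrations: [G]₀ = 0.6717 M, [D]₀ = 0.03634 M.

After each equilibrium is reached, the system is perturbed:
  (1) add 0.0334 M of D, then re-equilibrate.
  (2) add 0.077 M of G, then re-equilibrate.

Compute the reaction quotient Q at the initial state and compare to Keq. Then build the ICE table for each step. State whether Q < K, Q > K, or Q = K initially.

Q₀ = 7.1446e-05 vs Keq = 0.003264 ⇒ Q<K, forward
Step 1:
                    G           D
  Initial      0.6717     0.03634
  Change     -0.03052     0.09157
  Equil        0.6412      0.1279
  solve Keq expr → x = 0.03052; check Q = 0.003264
Then add 0.0334 M of D.
Step 2:
                    G           D
  Initial      0.6412      0.1613
  Change      0.01089    -0.03268
  Equil        0.6521      0.1286
  solve Keq expr → x = -0.01089; check Q = 0.003264
Then add 0.077 M of G.
Step 3:
                    G           D
  Initial      0.7291      0.1286
  Change    -0.001593    0.004779
  Equil        0.7275      0.1334
  solve Keq expr → x = 0.001593; check Q = 0.003264

Q₀ = 7.1446e-05; Q < K (proceeds forward)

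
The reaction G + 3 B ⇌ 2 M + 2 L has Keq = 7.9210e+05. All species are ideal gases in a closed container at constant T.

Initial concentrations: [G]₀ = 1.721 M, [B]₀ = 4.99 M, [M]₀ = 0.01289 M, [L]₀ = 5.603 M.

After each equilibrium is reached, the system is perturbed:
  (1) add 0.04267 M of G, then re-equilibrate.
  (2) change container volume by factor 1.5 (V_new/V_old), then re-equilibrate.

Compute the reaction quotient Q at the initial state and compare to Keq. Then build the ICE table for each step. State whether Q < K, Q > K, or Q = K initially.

Q₀ = 2.4393e-05 vs Keq = 7.9210e+05 ⇒ Q<K, forward
Step 1:
                   G          B          M          L
  Initial      1.721       4.99    0.01289      5.603
  Change      -1.596     -4.789      3.193      3.193
  Equil       0.1245     0.2005      3.206      8.796
  solve Keq expr → x = 1.596; check Q = 7.9210e+05
Then add 0.04267 M of G.
Step 2:
                   G          B          M          L
  Initial     0.1672     0.2005      3.206      8.796
  Change   -0.005399    -0.0162     0.0108     0.0108
  Equil       0.1618     0.1843      3.217      8.807
  solve Keq expr → x = 0.005399; check Q = 7.9210e+05
Then change container volume by factor 1.5 (V_new/V_old).
Step 3:
                   G          B          M          L
  Initial     0.1079     0.1229      2.144      5.871
  Change           0          0          0          0
  Equil       0.1079     0.1229      2.144      5.871
  solve Keq expr → x = 0; check Q = 7.9210e+05

Q₀ = 2.4393e-05; Q < K (proceeds forward)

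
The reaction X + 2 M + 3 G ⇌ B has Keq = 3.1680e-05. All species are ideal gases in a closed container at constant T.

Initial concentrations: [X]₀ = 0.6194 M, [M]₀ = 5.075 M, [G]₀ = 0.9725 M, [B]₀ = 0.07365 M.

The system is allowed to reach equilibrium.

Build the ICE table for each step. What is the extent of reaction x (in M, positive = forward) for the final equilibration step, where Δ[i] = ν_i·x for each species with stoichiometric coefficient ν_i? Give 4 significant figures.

Q₀ = 0.00502 vs Keq = 3.1680e-05 ⇒ Q>K, reverse
Step 1:
                  X         M         G         B
  Initial    0.6194     5.075    0.9725   0.07365
  Change    0.07264    0.1453    0.2179  -0.07264
  Equil       0.692      5.22      1.19  0.001008
  solve Keq expr → x = -0.07264; check Q = 3.1680e-05

x = -0.07264 M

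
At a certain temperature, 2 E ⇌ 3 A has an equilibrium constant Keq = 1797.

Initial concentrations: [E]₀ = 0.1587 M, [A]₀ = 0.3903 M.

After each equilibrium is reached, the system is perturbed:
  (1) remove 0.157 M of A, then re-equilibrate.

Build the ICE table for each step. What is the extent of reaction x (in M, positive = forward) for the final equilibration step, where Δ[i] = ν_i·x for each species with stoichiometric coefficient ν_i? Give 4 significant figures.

x = 0.001956 M

Q₀ = 2.361 vs Keq = 1797 ⇒ Q<K, forward
Step 1:
                  E         A
  Initial    0.1587    0.3903
  Change    -0.1474    0.2211
  Equil     0.01128    0.6114
  solve Keq expr → x = 0.07371; check Q = 1797
Then remove 0.157 M of A.
Step 2:
                  E         A
  Initial   0.01128    0.4544
  Change  -0.003911  0.005867
  Equil    0.007367    0.4603
  solve Keq expr → x = 0.001956; check Q = 1797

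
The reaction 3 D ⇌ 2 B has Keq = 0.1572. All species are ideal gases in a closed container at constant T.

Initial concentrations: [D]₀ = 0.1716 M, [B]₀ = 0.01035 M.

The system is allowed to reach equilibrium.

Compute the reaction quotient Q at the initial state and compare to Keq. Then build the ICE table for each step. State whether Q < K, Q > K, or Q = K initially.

Q₀ = 0.0212 vs Keq = 0.1572 ⇒ Q<K, forward
Step 1:
                  D         B
  I          0.1716   0.01035
  C        -0.01969   0.01313
  E          0.1519   0.02348
  solve Keq expr → x = 0.006563; check Q = 0.1572

Q₀ = 0.0212; Q < K (proceeds forward)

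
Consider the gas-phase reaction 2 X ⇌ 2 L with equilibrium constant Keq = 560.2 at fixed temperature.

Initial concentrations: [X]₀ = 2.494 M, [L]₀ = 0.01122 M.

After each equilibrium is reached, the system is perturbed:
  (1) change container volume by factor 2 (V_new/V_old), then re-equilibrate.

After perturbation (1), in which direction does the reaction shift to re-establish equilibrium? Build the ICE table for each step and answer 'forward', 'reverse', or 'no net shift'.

Q₀ = 2.0239e-05 vs Keq = 560.2 ⇒ Q<K, forward
Step 1:
                    X           L
  init          2.494     0.01122
  Δ            -2.392       2.392
  eq           0.1016       2.404
  solve Keq expr → x = 1.196; check Q = 560.2
Then change container volume by factor 2 (V_new/V_old).
Step 2:
                    X           L
  init        0.05078       1.202
  Δ                 0           0
  eq          0.05078       1.202
  solve Keq expr → x = 0; check Q = 560.2

Direction: no net shift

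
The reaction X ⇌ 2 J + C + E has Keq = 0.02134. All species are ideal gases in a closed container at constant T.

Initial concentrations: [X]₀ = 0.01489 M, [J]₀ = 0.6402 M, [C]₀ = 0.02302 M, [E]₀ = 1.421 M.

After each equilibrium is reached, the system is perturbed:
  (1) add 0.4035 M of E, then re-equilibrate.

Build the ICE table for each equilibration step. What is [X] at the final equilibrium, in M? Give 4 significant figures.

[X]_eq = 0.03669 M

Q₀ = 0.9004 vs Keq = 0.02134 ⇒ Q>K, reverse
Step 1:
                   X          J          C          E
  Initial    0.01489     0.6402    0.02302      1.421
  Change     0.02147   -0.04293   -0.02147   -0.02147
  Equil      0.03636     0.5973   0.001554        1.4
  solve Keq expr → x = -0.02147; check Q = 0.02134
Then add 0.4035 M of E.
Step 2:
                   X          J          C          E
  Initial    0.03636     0.5973   0.001554      1.803
  Change  3.3374e-04 -6.6749e-04 -3.3374e-04 -3.3374e-04
  Equil      0.03669     0.5966    0.00122      1.803
  solve Keq expr → x = -3.3374e-04; check Q = 0.02134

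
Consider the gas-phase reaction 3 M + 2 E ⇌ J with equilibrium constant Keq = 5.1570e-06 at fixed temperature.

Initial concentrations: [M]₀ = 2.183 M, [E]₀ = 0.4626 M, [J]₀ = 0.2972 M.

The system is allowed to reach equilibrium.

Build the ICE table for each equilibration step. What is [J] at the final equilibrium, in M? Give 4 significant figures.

[J]_eq = 1.6727e-04 M

Q₀ = 0.1335 vs Keq = 5.1570e-06 ⇒ Q>K, reverse
Step 1:
                    M           E           J
  Initial       2.183      0.4626      0.2972
  Change       0.8911      0.5941      -0.297
  Equil         3.074       1.057  1.6727e-04
  solve Keq expr → x = -0.297; check Q = 5.1570e-06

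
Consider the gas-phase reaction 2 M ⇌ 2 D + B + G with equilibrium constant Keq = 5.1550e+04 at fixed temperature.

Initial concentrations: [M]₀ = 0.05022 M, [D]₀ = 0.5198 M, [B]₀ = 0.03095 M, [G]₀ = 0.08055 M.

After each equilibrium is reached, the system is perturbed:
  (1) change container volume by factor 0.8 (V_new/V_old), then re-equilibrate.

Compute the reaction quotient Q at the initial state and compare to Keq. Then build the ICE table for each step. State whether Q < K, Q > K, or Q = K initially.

Q₀ = 0.2671; Q < K (proceeds forward)

Q₀ = 0.2671 vs Keq = 5.1550e+04 ⇒ Q<K, forward
Step 1:
                  M         D         B         G
  Initial   0.05022    0.5198   0.03095   0.08055
  Change   -0.05003   0.05003   0.02501   0.02501
  Equil   1.9290e-04    0.5698   0.05596    0.1056
  solve Keq expr → x = 0.02501; check Q = 5.1550e+04
Then change container volume by factor 0.8 (V_new/V_old).
Step 2:
                  M         D         B         G
  Initial 2.4113e-04    0.7123   0.06995     0.132
  Change  6.0158e-05 -6.0158e-05 -3.0079e-05 -3.0079e-05
  Equil   3.0129e-04    0.7122   0.06992    0.1319
  solve Keq expr → x = -3.0079e-05; check Q = 5.1550e+04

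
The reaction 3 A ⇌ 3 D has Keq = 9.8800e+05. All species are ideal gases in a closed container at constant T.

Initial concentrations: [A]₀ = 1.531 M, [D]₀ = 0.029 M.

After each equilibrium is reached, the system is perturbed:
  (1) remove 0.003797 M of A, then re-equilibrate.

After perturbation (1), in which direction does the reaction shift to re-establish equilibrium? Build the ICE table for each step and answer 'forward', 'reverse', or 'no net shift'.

Direction: reverse

Q₀ = 6.7962e-06 vs Keq = 9.8800e+05 ⇒ Q<K, forward
Step 1:
                  A         D
  init        1.531     0.029
  Δ          -1.515     1.515
  eq        0.01551     1.544
  solve Keq expr → x = 0.5052; check Q = 9.8800e+05
Then remove 0.003797 M of A.
Step 2:
                  A         D
  init      0.01171     1.544
  Δ        0.003759 -0.003759
  eq        0.01547     1.541
  solve Keq expr → x = -0.001253; check Q = 9.8800e+05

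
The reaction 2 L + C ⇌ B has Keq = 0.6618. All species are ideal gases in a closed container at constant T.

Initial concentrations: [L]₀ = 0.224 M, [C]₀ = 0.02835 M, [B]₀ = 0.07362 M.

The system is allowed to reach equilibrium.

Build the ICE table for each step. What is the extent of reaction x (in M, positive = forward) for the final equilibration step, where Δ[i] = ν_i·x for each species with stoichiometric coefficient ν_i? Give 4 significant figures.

Q₀ = 51.75 vs Keq = 0.6618 ⇒ Q>K, reverse
Step 1:
                  L         C         B
  Initial     0.224   0.02835   0.07362
  Change     0.1315   0.06575  -0.06575
  Equil      0.3555    0.0941   0.00787
  solve Keq expr → x = -0.06575; check Q = 0.6618

x = -0.06575 M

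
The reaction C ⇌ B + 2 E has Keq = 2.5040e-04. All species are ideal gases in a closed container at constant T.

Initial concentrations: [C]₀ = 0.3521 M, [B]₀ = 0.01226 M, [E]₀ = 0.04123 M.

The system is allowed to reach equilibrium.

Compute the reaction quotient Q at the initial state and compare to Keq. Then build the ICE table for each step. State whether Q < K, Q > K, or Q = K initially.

Q₀ = 5.9190e-05; Q < K (proceeds forward)

Q₀ = 5.9190e-05 vs Keq = 2.5040e-04 ⇒ Q<K, forward
Step 1:
                    C           B           E
  init         0.3521     0.01226     0.04123
  Δ          -0.01023     0.01023     0.02046
  eq           0.3419     0.02249     0.06169
  solve Keq expr → x = 0.01023; check Q = 2.5040e-04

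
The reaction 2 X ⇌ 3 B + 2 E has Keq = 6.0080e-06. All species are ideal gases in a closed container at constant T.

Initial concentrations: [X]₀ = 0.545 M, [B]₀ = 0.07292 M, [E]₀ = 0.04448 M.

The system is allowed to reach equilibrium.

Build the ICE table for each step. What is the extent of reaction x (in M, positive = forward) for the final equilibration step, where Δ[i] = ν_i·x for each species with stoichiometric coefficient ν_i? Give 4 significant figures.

Q₀ = 2.5827e-06 vs Keq = 6.0080e-06 ⇒ Q<K, forward
Step 1:
                   X          B          E
  init         0.545    0.07292    0.04448
  Δ        -0.008284    0.01243   0.008284
  eq          0.5367    0.08535    0.05276
  solve Keq expr → x = 0.004142; check Q = 6.0080e-06

x = 0.004142 M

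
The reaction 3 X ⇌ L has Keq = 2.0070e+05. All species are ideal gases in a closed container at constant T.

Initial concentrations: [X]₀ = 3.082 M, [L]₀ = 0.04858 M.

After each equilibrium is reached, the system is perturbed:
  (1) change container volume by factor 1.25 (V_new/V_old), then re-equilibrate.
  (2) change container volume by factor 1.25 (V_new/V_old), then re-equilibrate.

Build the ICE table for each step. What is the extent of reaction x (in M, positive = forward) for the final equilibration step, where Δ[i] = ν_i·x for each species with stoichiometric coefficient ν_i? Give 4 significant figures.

Q₀ = 0.001659 vs Keq = 2.0070e+05 ⇒ Q<K, forward
Step 1:
                  X         L
  I           3.082   0.04858
  C          -3.065     1.022
  E         0.01747      1.07
  solve Keq expr → x = 1.022; check Q = 2.0070e+05
Then change container volume by factor 1.25 (V_new/V_old).
Step 2:
                  X         L
  I         0.01398    0.8561
  C        0.002237 -7.4566e-04
  E         0.01621    0.8553
  solve Keq expr → x = -7.4566e-04; check Q = 2.0070e+05
Then change container volume by factor 1.25 (V_new/V_old).
Step 3:
                  X         L
  I         0.01297    0.6843
  C        0.002075 -6.9178e-04
  E         0.01505    0.6836
  solve Keq expr → x = -6.9178e-04; check Q = 2.0070e+05

x = -6.9178e-04 M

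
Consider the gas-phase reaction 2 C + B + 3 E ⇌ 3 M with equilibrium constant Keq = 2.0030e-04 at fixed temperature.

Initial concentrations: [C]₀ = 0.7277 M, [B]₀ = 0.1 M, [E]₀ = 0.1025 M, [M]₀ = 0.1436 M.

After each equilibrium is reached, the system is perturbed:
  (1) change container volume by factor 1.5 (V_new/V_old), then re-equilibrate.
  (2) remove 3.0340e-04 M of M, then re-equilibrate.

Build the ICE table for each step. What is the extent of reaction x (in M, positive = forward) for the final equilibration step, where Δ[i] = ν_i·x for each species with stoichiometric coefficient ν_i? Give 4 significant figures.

x = 9.8794e-05 M

Q₀ = 51.93 vs Keq = 2.0030e-04 ⇒ Q>K, reverse
Step 1:
                    C           B           E           M
  Initial      0.7277         0.1      0.1025      0.1436
  Change      0.09143     0.04571      0.1371     -0.1371
  Equil        0.8191      0.1457      0.2396    0.006459
  solve Keq expr → x = -0.04571; check Q = 2.0030e-04
Then change container volume by factor 1.5 (V_new/V_old).
Step 2:
                    C           B           E           M
  Initial      0.5461     0.09714      0.1598    0.004306
  Change   9.3484e-04  4.6742e-04    0.001402   -0.001402
  Equil         0.547     0.09761      0.1612    0.002904
  solve Keq expr → x = -4.6742e-04; check Q = 2.0030e-04
Then remove 3.0340e-04 M of M.
Step 3:
                    C           B           E           M
  Initial       0.547     0.09761      0.1612    0.002601
  Change  -1.9759e-04 -9.8794e-05 -2.9638e-04  2.9638e-04
  Equil        0.5468     0.09751      0.1609    0.002897
  solve Keq expr → x = 9.8794e-05; check Q = 2.0030e-04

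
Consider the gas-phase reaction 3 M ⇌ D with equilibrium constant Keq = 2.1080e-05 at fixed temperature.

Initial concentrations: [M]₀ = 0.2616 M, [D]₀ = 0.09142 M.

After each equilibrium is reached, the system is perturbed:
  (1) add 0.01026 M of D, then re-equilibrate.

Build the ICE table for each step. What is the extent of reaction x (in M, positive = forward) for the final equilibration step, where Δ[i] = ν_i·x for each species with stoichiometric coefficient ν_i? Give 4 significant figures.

x = -0.01026 M

Q₀ = 5.107 vs Keq = 2.1080e-05 ⇒ Q>K, reverse
Step 1:
                   M          D
  Initial     0.2616    0.09142
  Change      0.2743   -0.09142
  Equil       0.5359 3.2434e-06
  solve Keq expr → x = -0.09142; check Q = 2.1080e-05
Then add 0.01026 M of D.
Step 2:
                   M          D
  Initial     0.5359    0.01026
  Change     0.03078   -0.01026
  Equil       0.5666 3.8350e-06
  solve Keq expr → x = -0.01026; check Q = 2.1080e-05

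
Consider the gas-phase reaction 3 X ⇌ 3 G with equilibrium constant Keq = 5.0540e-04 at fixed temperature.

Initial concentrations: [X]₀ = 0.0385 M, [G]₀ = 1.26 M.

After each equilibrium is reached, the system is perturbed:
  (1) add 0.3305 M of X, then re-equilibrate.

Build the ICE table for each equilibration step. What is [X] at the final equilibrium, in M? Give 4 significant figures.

[X]_eq = 1.509 M

Q₀ = 3.5053e+04 vs Keq = 5.0540e-04 ⇒ Q>K, reverse
Step 1:
                  X         G
  I          0.0385      1.26
  C           1.164    -1.164
  E           1.203    0.0958
  solve Keq expr → x = -0.3881; check Q = 5.0540e-04
Then add 0.3305 M of X.
Step 2:
                  X         G
  I           1.533    0.0958
  C        -0.02438   0.02438
  E           1.509    0.1202
  solve Keq expr → x = 0.008128; check Q = 5.0540e-04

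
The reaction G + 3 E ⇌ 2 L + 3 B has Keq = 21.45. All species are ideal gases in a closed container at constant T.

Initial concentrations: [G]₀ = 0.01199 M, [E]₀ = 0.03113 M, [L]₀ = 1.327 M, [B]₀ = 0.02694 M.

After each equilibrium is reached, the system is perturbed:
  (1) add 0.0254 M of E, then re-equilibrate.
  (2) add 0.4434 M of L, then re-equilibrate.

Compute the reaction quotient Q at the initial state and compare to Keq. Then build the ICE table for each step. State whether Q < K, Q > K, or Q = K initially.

Q₀ = 95.19; Q > K (proceeds reverse)

Q₀ = 95.19 vs Keq = 21.45 ⇒ Q>K, reverse
Step 1:
                    G           E           L           B
  Initial     0.01199     0.03113       1.327     0.02694
  Change      0.00206    0.006181   -0.004121   -0.006181
  Equil       0.01405     0.03731       1.323     0.02076
  solve Keq expr → x = -0.00206; check Q = 21.45
Then add 0.0254 M of E.
Step 2:
                    G           E           L           B
  Initial     0.01405     0.06271       1.323     0.02076
  Change    -0.002582   -0.007746    0.005164    0.007746
  Equil       0.01147     0.05497       1.328      0.0285
  solve Keq expr → x = 0.002582; check Q = 21.45
Then add 0.4434 M of L.
Step 3:
                    G           E           L           B
  Initial     0.01147     0.05497       1.771      0.0285
  Change   9.9538e-04    0.002986   -0.001991   -0.002986
  Equil       0.01246     0.05795       1.769     0.02552
  solve Keq expr → x = -9.9538e-04; check Q = 21.45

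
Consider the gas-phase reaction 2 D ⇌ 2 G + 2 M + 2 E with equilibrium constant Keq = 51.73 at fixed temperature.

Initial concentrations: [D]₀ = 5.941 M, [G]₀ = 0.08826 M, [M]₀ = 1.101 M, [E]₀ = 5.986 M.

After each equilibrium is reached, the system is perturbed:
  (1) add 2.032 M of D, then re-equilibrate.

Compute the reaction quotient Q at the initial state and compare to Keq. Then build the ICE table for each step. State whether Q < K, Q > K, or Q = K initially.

Q₀ = 0.009586; Q < K (proceeds forward)

Q₀ = 0.009586 vs Keq = 51.73 ⇒ Q<K, forward
Step 1:
                    D           G           M           E
  I             5.941     0.08826       1.101       5.986
  C            -1.524       1.524       1.524       1.524
  E             4.417       1.612       2.625        7.51
  solve Keq expr → x = 0.7618; check Q = 51.73
Then add 2.032 M of D.
Step 2:
                    D           G           M           E
  I             6.449       1.612       2.625        7.51
  C            -0.311       0.311       0.311       0.311
  E             6.138       1.923       2.936       7.821
  solve Keq expr → x = 0.1555; check Q = 51.73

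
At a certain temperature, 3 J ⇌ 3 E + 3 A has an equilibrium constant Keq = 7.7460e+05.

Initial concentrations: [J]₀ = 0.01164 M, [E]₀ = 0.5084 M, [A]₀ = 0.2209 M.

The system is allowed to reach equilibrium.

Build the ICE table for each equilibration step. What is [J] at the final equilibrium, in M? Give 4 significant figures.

Q₀ = 898.1 vs Keq = 7.7460e+05 ⇒ Q<K, forward
Step 1:
                  J         E         A
  init      0.01164    0.5084    0.2209
  Δ        -0.01033   0.01033   0.01033
  eq       0.001306    0.5187    0.2312
  solve Keq expr → x = 0.003445; check Q = 7.7460e+05

[J]_eq = 0.001306 M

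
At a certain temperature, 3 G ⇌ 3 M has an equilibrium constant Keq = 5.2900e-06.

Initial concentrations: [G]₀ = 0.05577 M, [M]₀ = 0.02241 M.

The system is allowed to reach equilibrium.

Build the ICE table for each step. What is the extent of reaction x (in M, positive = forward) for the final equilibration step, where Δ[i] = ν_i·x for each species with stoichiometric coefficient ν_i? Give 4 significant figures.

Q₀ = 0.06488 vs Keq = 5.2900e-06 ⇒ Q>K, reverse
Step 1:
                  G         M
  Initial   0.05577   0.02241
  Change    0.02107  -0.02107
  Equil     0.07684  0.001339
  solve Keq expr → x = -0.007024; check Q = 5.2900e-06

x = -0.007024 M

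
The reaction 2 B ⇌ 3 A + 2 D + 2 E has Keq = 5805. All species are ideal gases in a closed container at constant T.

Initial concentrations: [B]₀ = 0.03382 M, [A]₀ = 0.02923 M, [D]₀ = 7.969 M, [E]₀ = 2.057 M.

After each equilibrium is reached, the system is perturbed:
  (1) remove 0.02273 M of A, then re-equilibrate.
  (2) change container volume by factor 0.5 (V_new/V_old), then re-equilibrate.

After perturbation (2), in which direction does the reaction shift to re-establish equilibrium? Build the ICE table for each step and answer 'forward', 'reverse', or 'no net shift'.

Direction: reverse

Q₀ = 5.867 vs Keq = 5805 ⇒ Q<K, forward
Step 1:
                  B         A         D         E
  Initial   0.03382   0.02923     7.969     2.057
  Change   -0.02946   0.04419   0.02946   0.02946
  Equil    0.004358   0.07342     7.998     2.086
  solve Keq expr → x = 0.01473; check Q = 5805
Then remove 0.02273 M of A.
Step 2:
                  B         A         D         E
  Initial  0.004358   0.05069     7.998     2.086
  Change  -0.001668  0.002502  0.001668  0.001668
  Equil     0.00269   0.05319         8     2.088
  solve Keq expr → x = 8.3388e-04; check Q = 5805
Then change container volume by factor 0.5 (V_new/V_old).
Step 3:
                  B         A         D         E
  Initial   0.00538    0.1064        16     4.176
  Change    0.01553  -0.02329  -0.01553  -0.01553
  Equil     0.02091    0.0831     15.98     4.161
  solve Keq expr → x = -0.007765; check Q = 5805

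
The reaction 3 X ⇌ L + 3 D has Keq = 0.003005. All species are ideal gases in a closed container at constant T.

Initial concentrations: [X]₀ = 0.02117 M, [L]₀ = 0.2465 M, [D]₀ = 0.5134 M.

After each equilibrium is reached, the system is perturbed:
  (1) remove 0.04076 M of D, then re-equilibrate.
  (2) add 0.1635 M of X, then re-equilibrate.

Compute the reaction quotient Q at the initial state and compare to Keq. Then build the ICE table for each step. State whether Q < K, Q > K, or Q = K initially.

Q₀ = 3516 vs Keq = 0.003005 ⇒ Q>K, reverse
Step 1:
                   X          L          D
  Initial    0.02117     0.2465     0.5134
  Change      0.3914    -0.1305    -0.3914
  Equil       0.4125      0.116      0.122
  solve Keq expr → x = -0.1305; check Q = 0.003005
Then remove 0.04076 M of D.
Step 2:
                   X          L          D
  Initial     0.4125      0.116    0.08128
  Change    -0.02914   0.009713    0.02914
  Equil       0.3834     0.1258     0.1104
  solve Keq expr → x = 0.009713; check Q = 0.003005
Then add 0.1635 M of X.
Step 3:
                   X          L          D
  Initial     0.5469     0.1258     0.1104
  Change    -0.03336    0.01112    0.03336
  Equil       0.5135     0.1369     0.1438
  solve Keq expr → x = 0.01112; check Q = 0.003005

Q₀ = 3516; Q > K (proceeds reverse)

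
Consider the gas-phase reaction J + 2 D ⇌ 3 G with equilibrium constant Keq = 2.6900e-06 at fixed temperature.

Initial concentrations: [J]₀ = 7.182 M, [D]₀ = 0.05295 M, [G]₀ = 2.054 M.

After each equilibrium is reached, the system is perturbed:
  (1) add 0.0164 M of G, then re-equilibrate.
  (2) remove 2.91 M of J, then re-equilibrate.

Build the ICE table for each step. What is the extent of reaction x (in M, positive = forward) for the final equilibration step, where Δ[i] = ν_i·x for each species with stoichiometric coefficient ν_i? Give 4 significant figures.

Q₀ = 430.4 vs Keq = 2.6900e-06 ⇒ Q>K, reverse
Step 1:
                  J         D         G
  I           7.182   0.05295     2.054
  C          0.6731     1.346    -2.019
  E           7.855     1.399   0.03459
  solve Keq expr → x = -0.6731; check Q = 2.6900e-06
Then add 0.0164 M of G.
Step 2:
                  J         D         G
  I           7.855     1.399   0.05099
  C        0.005405   0.01081  -0.01621
  E           7.861      1.41   0.03477
  solve Keq expr → x = -0.005405; check Q = 2.6900e-06
Then remove 2.91 M of J.
Step 3:
                  J         D         G
  I           4.951      1.41   0.03477
  C        0.001639  0.003278 -0.004917
  E           4.952     1.413   0.02985
  solve Keq expr → x = -0.001639; check Q = 2.6900e-06

x = -0.001639 M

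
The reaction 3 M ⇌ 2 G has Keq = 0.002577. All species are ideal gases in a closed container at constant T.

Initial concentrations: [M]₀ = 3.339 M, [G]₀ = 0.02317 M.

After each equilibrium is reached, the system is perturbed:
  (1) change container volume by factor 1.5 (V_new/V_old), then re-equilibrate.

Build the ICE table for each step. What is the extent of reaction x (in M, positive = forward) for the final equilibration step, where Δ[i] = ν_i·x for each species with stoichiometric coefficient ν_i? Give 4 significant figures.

x = -0.01376 M

Q₀ = 1.4421e-05 vs Keq = 0.002577 ⇒ Q<K, forward
Step 1:
                    M           G
  I             3.339     0.02317
  C           -0.3573      0.2382
  E             2.982      0.2614
  solve Keq expr → x = 0.1191; check Q = 0.002577
Then change container volume by factor 1.5 (V_new/V_old).
Step 2:
                    M           G
  I             1.988      0.1742
  C           0.04128    -0.02752
  E             2.029      0.1467
  solve Keq expr → x = -0.01376; check Q = 0.002577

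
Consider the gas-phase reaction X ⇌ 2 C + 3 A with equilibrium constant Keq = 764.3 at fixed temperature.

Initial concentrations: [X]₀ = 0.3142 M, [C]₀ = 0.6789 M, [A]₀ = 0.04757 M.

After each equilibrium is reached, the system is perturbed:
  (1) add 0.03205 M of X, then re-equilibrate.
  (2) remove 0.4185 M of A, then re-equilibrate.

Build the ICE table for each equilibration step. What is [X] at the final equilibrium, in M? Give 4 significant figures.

Q₀ = 1.5791e-04 vs Keq = 764.3 ⇒ Q<K, forward
Step 1:
                    X           C           A
  Initial      0.3142      0.6789     0.04757
  Change      -0.3121      0.6242      0.9363
  Equil      0.002116       1.303      0.9838
  solve Keq expr → x = 0.3121; check Q = 764.3
Then add 0.03205 M of X.
Step 2:
                    X           C           A
  Initial     0.03417       1.303      0.9838
  Change     -0.03112     0.06223     0.09335
  Equil      0.003048       1.365       1.077
  solve Keq expr → x = 0.03112; check Q = 764.3
Then remove 0.4185 M of A.
Step 3:
                    X           C           A
  Initial    0.003048       1.365      0.6587
  Change    -0.002324    0.004648    0.006972
  Equil    7.2423e-04        1.37      0.6656
  solve Keq expr → x = 0.002324; check Q = 764.3

[X]_eq = 7.2423e-04 M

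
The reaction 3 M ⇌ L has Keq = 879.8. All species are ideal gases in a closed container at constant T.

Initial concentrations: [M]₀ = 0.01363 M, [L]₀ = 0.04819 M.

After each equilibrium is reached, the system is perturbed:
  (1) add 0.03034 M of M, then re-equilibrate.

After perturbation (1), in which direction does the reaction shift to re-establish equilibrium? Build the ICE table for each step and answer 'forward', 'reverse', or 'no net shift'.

Q₀ = 1.9031e+04 vs Keq = 879.8 ⇒ Q>K, reverse
Step 1:
                   M          L
  I          0.01363    0.04819
  C          0.02229  -0.007429
  E          0.03592    0.04076
  solve Keq expr → x = -0.007429; check Q = 879.8
Then add 0.03034 M of M.
Step 2:
                   M          L
  I          0.06626    0.04076
  C          -0.0278   0.009267
  E          0.03845    0.05003
  solve Keq expr → x = 0.009267; check Q = 879.8

Direction: forward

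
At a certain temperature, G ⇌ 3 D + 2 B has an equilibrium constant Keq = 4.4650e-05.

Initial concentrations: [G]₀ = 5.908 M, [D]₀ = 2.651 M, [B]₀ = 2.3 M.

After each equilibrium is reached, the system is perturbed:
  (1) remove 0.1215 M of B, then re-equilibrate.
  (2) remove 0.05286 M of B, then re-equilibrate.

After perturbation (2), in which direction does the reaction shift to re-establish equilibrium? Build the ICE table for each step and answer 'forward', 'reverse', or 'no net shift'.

Direction: forward

Q₀ = 16.68 vs Keq = 4.4650e-05 ⇒ Q>K, reverse
Step 1:
                    G           D           B
  Initial       5.908       2.651         2.3
  Change       0.8521      -2.556      -1.704
  Equil          6.76     0.09474      0.5958
  solve Keq expr → x = -0.8521; check Q = 4.4650e-05
Then remove 0.1215 M of B.
Step 2:
                    G           D           B
  Initial        6.76     0.09474      0.4743
  Change    -0.004699      0.0141    0.009398
  Equil         6.755      0.1088      0.4837
  solve Keq expr → x = 0.004699; check Q = 4.4650e-05
Then remove 0.05286 M of B.
Step 3:
                    G           D           B
  Initial       6.755      0.1088      0.4309
  Change    -0.002593     0.00778    0.005186
  Equil         6.753      0.1166       0.436
  solve Keq expr → x = 0.002593; check Q = 4.4650e-05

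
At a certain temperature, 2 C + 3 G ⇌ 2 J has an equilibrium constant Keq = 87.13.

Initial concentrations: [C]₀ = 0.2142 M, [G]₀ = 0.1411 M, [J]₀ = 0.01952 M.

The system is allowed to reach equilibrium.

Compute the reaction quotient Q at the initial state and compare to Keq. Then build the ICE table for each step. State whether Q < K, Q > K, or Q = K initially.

Q₀ = 2.956 vs Keq = 87.13 ⇒ Q<K, forward
Step 1:
                    C           G           J
  I            0.2142      0.1411     0.01952
  C          -0.03069    -0.04603     0.03069
  E            0.1835     0.09507     0.05021
  solve Keq expr → x = 0.01534; check Q = 87.13

Q₀ = 2.956; Q < K (proceeds forward)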